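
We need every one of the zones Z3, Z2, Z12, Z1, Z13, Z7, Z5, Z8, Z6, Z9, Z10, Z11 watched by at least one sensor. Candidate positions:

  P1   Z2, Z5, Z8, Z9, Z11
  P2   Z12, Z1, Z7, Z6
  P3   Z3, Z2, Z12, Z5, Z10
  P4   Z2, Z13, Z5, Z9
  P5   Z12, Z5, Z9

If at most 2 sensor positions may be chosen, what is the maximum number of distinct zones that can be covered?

9

Choosing P1, P2 covers {Z2, Z12, Z1, Z7, Z5, Z8, Z6, Z9, Z11} — 9 zones.
No choice of 2 sensor positions does better; here Z3, Z13, Z10 are left uncovered.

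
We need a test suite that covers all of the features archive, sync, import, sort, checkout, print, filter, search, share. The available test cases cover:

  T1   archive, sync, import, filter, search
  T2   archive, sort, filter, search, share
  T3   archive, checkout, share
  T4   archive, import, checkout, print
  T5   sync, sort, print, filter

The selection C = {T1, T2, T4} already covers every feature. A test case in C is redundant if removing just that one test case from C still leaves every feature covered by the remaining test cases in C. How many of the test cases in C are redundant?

Drop T1: sync uncovered — not redundant.
Drop T2: sort, share uncovered — not redundant.
Drop T4: checkout, print uncovered — not redundant.
None of the test cases in C is redundant.

0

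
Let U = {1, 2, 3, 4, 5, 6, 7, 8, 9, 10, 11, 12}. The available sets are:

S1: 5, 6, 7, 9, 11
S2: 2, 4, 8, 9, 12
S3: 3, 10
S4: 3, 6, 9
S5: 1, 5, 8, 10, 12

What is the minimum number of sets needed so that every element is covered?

S1, S2, S3, S5 together cover {1, 2, 3, 4, 5, 6, 7, 8, 9, 10, 11, 12} — every element.
No 3 of the 5 sets cover everything (all 10 triples fall short), so 4 is minimum.

4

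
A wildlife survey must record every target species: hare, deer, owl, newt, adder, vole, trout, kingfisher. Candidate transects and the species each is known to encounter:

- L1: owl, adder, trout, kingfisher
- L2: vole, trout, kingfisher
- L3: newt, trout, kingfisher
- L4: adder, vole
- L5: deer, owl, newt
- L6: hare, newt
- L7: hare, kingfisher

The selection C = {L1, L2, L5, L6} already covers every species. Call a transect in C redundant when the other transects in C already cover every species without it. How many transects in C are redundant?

0

Drop L1: adder uncovered — not redundant.
Drop L2: vole uncovered — not redundant.
Drop L5: deer uncovered — not redundant.
Drop L6: hare uncovered — not redundant.
None of the transects in C is redundant.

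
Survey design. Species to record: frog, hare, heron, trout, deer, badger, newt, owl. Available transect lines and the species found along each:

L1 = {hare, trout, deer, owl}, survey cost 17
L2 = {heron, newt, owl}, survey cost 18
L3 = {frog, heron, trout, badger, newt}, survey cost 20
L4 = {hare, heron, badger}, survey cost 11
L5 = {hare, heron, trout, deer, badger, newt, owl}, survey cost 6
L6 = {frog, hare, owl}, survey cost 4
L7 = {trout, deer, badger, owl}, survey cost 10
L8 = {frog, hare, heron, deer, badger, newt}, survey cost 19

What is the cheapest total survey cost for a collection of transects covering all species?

L5, L6 cover every species at survey cost 6 + 4 = 10.
Any cover uses at least 2 transects; among all covering selections none totals below 10.

10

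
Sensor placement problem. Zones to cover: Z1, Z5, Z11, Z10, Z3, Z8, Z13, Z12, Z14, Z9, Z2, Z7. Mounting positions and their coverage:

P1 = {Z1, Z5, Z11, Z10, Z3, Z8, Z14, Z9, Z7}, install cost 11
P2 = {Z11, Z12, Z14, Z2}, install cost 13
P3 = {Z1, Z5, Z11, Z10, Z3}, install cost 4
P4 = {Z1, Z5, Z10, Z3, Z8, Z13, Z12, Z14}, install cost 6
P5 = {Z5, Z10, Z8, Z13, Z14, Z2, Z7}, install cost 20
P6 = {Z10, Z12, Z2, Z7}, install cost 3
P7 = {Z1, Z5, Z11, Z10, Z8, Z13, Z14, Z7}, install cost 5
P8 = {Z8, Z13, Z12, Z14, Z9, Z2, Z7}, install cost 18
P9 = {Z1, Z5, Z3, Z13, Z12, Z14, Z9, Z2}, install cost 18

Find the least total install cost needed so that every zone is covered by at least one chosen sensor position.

P1, P6, P7 cover every zone at install cost 11 + 3 + 5 = 19.
Any cover uses at least 2 sensor positions; among all covering selections none totals below 19.
Greedy by coverage-per-install cost would pick P7, P6, P3, P1 for 23 — worse than the optimum 19.

19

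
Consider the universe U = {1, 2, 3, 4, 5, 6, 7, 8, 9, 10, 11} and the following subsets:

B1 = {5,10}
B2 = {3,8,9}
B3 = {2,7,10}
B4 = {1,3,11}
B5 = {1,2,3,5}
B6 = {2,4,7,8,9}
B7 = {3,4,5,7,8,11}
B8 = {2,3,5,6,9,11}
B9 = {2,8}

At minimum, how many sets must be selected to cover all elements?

4

B1, B4, B6, B8 together cover {1, 2, 3, 4, 5, 6, 7, 8, 9, 10, 11} — every element.
No 3 of the 9 sets cover everything (all 84 triples fall short), so 4 is minimum.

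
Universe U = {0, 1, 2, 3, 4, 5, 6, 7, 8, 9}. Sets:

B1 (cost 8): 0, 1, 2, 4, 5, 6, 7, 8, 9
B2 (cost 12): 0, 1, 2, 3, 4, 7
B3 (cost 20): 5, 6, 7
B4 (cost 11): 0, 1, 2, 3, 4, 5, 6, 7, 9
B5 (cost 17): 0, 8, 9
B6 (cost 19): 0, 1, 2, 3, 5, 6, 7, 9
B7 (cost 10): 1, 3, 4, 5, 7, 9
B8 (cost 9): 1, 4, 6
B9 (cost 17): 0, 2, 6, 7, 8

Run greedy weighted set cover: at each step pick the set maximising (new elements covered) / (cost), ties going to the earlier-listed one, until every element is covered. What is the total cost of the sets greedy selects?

18

Pick 1: B1 adds 9 new (0, 1, 2, 4, 5, 6, 7, 8, 9) at cost 8 (ratio 9/8).
Pick 2: B7 adds 1 new (3) at cost 10 (ratio 1/10).
Greedy total cost: 8 + 10 = 18.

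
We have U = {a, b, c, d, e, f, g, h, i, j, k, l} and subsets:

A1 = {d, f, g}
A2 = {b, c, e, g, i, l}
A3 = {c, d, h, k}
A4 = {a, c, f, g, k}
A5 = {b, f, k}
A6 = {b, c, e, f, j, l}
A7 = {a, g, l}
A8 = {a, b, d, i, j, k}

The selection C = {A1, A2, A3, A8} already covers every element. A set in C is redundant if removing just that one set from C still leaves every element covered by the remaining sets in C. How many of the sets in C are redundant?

0

Drop A1: f uncovered — not redundant.
Drop A2: e, l uncovered — not redundant.
Drop A3: h uncovered — not redundant.
Drop A8: a, j uncovered — not redundant.
None of the sets in C is redundant.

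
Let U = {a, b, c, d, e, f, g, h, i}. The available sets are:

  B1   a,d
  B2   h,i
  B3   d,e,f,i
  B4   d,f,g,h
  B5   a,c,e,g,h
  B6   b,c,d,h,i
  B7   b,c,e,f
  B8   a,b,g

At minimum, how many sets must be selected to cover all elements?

3

B3, B5, B6 together cover {a, b, c, d, e, f, g, h, i} — every element.
No 2 of the 8 sets cover everything (all 28 pairs fall short), so 3 is minimum.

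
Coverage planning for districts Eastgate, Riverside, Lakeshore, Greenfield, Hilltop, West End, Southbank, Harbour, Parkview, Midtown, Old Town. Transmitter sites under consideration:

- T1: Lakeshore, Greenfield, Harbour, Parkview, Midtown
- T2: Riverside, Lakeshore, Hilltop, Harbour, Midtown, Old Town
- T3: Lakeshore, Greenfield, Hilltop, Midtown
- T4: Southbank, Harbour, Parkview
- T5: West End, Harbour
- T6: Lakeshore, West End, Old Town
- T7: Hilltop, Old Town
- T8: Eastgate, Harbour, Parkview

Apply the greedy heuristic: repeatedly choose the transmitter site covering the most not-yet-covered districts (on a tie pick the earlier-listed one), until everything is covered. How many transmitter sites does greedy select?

5

Pick 1: T2 covers 6 new districts (Riverside, Lakeshore, Hilltop, Harbour, Midtown, Old Town).
Pick 2: T1 covers 2 new districts (Greenfield, Parkview).
Pick 3: T4 covers 1 new districts (Southbank).
Pick 4: T5 covers 1 new districts (West End).
Pick 5: T8 covers 1 new districts (Eastgate).
Greedy uses 5 transmitter sites.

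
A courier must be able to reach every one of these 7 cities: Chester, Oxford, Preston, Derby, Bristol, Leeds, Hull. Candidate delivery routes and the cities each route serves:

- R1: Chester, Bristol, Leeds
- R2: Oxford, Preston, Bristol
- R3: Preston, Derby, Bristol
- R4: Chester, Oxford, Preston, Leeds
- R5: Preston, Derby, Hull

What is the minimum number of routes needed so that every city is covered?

R1, R2, R5 together cover {Chester, Oxford, Preston, Derby, Bristol, Leeds, Hull} — every city.
No 2 of the 5 routes cover everything (all 10 pairs fall short), so 3 is minimum.

3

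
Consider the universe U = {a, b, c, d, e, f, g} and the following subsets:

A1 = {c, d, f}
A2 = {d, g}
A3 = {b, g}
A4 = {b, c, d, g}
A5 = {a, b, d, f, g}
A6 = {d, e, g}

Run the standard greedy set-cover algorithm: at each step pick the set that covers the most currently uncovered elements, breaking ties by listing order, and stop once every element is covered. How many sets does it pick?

Pick 1: A5 covers 5 new elements (a, b, d, f, g).
Pick 2: A1 covers 1 new elements (c).
Pick 3: A6 covers 1 new elements (e).
Greedy uses 3 sets.

3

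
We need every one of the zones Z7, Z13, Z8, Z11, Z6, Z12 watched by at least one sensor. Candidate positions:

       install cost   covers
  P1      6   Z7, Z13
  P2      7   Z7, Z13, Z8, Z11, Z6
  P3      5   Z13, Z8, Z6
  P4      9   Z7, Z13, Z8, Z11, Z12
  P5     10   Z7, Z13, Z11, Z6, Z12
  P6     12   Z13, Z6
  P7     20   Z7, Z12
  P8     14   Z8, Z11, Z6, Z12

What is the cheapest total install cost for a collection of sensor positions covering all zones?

P3, P4 cover every zone at install cost 5 + 9 = 14.
Any cover uses at least 2 sensor positions; among all covering selections none totals below 14.
Greedy by coverage-per-install cost would pick P2, P4 for 16 — worse than the optimum 14.

14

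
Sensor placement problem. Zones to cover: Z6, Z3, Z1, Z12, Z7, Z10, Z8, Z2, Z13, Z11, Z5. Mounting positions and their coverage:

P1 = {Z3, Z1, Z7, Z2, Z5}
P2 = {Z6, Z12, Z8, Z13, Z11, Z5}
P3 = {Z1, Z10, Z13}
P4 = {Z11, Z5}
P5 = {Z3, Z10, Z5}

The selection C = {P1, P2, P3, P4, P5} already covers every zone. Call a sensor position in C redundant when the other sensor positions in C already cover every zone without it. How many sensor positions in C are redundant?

3

Drop P1: Z7, Z2 uncovered — not redundant.
Drop P2: Z6, Z12, Z8 uncovered — not redundant.
Drop P3: the rest still cover every zone — redundant.
Drop P4: the rest still cover every zone — redundant.
Drop P5: the rest still cover every zone — redundant.
3 redundant: P3, P4, P5.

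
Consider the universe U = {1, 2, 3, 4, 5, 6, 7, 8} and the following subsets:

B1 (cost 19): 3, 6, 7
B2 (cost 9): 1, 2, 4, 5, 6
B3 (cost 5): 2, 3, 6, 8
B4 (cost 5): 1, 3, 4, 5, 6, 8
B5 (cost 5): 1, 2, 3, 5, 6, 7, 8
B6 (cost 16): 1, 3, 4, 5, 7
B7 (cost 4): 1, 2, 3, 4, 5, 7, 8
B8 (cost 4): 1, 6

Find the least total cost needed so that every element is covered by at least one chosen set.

8

B7, B8 cover every element at cost 4 + 4 = 8.
Any cover uses at least 2 sets; among all covering selections none totals below 8.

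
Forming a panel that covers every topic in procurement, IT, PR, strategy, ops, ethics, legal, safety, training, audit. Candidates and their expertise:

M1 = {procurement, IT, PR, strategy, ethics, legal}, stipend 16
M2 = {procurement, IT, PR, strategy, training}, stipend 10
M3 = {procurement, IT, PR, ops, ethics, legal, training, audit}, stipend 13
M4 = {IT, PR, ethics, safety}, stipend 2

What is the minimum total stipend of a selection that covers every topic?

25

M2, M3, M4 cover every topic at stipend 10 + 13 + 2 = 25.
Any cover uses at least 3 members; among all covering selections none totals below 25.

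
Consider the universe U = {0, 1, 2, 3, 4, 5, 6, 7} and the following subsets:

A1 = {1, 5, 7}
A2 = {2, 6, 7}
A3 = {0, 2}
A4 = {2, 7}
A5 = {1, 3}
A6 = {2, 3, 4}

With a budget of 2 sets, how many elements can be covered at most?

Choosing A1, A6 covers {1, 2, 3, 4, 5, 7} — 6 elements.
No choice of 2 sets does better; here 0, 6 are left uncovered.

6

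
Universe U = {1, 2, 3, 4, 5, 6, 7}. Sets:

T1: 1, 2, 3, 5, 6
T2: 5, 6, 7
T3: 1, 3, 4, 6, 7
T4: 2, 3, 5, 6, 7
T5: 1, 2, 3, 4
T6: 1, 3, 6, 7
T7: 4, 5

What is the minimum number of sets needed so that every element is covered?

2

T1, T3 together cover {1, 2, 3, 4, 5, 6, 7} — every element.
No single set contains all 7 elements, so 2 is optimal.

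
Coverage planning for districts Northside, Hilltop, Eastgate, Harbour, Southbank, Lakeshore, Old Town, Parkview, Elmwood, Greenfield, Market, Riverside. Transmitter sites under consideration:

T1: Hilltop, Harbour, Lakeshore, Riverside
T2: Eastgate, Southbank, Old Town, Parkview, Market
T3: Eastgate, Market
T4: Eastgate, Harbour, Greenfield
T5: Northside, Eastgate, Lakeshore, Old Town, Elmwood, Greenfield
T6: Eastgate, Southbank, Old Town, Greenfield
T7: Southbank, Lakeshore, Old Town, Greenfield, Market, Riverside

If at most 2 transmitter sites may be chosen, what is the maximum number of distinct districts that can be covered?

Choosing T1, T2 covers {Hilltop, Eastgate, Harbour, Southbank, Lakeshore, Old Town, Parkview, Market, Riverside} — 9 districts.
No choice of 2 transmitter sites does better; here Northside, Elmwood, Greenfield are left uncovered.

9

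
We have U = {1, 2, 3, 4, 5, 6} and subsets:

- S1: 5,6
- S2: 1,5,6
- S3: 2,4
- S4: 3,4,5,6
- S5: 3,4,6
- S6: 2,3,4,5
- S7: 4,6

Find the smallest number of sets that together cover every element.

2

S2, S6 together cover {1, 2, 3, 4, 5, 6} — every element.
No single set contains all 6 elements, so 2 is optimal.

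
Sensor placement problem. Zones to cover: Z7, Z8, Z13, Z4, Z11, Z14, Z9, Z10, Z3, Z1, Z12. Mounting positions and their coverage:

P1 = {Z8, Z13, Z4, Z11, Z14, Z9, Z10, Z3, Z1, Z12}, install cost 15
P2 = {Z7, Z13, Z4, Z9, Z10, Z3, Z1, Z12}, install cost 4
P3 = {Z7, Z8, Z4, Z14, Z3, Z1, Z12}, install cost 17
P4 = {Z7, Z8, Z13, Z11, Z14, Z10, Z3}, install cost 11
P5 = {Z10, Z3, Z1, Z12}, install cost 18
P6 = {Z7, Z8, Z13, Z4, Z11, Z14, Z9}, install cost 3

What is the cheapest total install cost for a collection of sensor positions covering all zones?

P2, P6 cover every zone at install cost 4 + 3 = 7.
Any cover uses at least 2 sensor positions; among all covering selections none totals below 7.

7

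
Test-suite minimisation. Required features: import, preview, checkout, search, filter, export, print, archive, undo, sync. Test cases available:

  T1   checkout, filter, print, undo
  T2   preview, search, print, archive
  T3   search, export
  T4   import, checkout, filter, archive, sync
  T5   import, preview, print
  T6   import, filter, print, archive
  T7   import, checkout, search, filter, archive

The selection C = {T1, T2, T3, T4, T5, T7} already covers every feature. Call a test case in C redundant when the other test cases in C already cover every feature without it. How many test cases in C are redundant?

3

Drop T1: undo uncovered — not redundant.
Drop T2: the rest still cover every feature — redundant.
Drop T3: export uncovered — not redundant.
Drop T4: sync uncovered — not redundant.
Drop T5: the rest still cover every feature — redundant.
Drop T7: the rest still cover every feature — redundant.
3 redundant: T2, T5, T7.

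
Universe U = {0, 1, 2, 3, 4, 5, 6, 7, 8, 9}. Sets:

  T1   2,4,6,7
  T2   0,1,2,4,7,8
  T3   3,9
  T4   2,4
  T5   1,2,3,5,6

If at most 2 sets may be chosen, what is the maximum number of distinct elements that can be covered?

Choosing T2, T5 covers {0, 1, 2, 3, 4, 5, 6, 7, 8} — 9 elements.
No choice of 2 sets does better; here 9 is left uncovered.

9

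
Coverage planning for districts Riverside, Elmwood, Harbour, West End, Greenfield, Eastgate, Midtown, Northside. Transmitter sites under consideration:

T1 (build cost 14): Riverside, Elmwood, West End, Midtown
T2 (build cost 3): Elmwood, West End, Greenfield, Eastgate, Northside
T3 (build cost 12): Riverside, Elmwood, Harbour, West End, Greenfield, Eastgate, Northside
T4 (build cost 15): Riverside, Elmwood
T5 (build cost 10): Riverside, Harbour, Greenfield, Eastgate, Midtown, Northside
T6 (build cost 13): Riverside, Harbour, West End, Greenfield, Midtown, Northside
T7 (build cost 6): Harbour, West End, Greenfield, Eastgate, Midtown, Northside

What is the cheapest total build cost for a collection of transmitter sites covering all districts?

T2, T5 cover every district at build cost 3 + 10 = 13.
Any cover uses at least 2 transmitter sites; among all covering selections none totals below 13.

13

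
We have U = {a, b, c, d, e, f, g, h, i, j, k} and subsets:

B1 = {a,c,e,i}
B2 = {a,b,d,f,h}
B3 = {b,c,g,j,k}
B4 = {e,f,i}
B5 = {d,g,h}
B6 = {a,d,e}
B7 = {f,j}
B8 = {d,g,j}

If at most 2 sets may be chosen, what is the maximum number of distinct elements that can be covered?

9

Choosing B2, B3 covers {a, b, c, d, f, g, h, j, k} — 9 elements.
No choice of 2 sets does better; here e, i are left uncovered.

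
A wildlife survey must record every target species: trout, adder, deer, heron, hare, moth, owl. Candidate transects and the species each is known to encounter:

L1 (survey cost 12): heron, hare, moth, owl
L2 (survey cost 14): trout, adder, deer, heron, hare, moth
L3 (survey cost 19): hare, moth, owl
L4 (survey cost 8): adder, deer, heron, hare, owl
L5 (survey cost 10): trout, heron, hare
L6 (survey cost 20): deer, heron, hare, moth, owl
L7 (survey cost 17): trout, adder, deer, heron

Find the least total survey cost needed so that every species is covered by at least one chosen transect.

L2, L4 cover every species at survey cost 14 + 8 = 22.
Any cover uses at least 2 transects; among all covering selections none totals below 22.

22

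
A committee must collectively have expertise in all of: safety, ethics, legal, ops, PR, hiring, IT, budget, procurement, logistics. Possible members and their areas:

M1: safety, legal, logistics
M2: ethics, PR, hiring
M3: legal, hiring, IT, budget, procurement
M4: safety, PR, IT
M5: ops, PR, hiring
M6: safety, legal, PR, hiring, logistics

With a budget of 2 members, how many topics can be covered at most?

Choosing M3, M6 covers {safety, legal, PR, hiring, IT, budget, procurement, logistics} — 8 topics.
No choice of 2 members does better; here ethics, ops are left uncovered.

8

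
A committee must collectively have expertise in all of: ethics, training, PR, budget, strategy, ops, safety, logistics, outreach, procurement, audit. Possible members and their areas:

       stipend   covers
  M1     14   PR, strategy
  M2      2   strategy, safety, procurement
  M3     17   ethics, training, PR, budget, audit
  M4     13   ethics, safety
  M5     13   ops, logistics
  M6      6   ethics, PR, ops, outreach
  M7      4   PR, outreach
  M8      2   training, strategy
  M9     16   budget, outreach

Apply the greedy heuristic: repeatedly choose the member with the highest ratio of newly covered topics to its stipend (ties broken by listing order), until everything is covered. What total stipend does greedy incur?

Pick 1: M2 adds 3 new (strategy, safety, procurement) at stipend 2 (ratio 3/2).
Pick 2: M6 adds 4 new (ethics, PR, ops, outreach) at stipend 6 (ratio 4/6).
Pick 3: M8 adds 1 new (training) at stipend 2 (ratio 1/2).
Pick 4: M3 adds 2 new (budget, audit) at stipend 17 (ratio 2/17).
Pick 5: M5 adds 1 new (logistics) at stipend 13 (ratio 1/13).
Greedy total stipend: 2 + 6 + 2 + 17 + 13 = 40. (The true optimum is 36, so greedy overshoots here.)

40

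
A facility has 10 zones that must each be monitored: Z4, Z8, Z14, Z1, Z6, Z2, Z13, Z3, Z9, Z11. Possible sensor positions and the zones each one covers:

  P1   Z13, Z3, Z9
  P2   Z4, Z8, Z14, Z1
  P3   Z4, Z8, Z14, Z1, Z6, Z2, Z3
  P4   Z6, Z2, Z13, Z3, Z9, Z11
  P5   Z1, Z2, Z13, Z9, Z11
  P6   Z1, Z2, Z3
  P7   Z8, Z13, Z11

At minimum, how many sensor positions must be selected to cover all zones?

2

P2, P4 together cover {Z4, Z8, Z14, Z1, Z6, Z2, Z13, Z3, Z9, Z11} — every zone.
No single sensor position contains all 10 zones, so 2 is optimal.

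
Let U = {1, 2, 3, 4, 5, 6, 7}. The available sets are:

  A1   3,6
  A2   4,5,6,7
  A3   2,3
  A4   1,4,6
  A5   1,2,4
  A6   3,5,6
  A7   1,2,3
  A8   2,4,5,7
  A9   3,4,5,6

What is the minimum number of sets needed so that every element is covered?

2

A2, A7 together cover {1, 2, 3, 4, 5, 6, 7} — every element.
No single set contains all 7 elements, so 2 is optimal.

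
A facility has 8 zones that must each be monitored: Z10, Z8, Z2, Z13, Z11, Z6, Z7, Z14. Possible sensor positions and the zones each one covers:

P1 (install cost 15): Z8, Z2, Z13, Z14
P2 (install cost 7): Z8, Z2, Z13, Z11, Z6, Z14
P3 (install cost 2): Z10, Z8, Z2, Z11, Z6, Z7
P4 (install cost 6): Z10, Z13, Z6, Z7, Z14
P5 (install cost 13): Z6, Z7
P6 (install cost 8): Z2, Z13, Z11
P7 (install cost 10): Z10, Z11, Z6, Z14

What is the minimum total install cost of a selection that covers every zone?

P3, P4 cover every zone at install cost 2 + 6 = 8.
Any cover uses at least 2 sensor positions; among all covering selections none totals below 8.

8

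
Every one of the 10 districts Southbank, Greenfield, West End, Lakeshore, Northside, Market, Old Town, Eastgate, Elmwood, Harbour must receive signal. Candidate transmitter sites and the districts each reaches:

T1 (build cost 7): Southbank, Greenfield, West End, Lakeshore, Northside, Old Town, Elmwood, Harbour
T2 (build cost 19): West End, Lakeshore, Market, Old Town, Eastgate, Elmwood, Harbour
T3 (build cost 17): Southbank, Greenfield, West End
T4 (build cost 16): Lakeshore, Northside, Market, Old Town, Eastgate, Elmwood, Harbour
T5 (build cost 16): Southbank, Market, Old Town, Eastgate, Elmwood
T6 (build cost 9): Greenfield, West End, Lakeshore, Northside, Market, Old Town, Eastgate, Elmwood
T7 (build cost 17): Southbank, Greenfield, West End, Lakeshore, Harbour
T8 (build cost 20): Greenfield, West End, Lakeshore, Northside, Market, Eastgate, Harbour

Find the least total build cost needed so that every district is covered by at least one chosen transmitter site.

T1, T6 cover every district at build cost 7 + 9 = 16.
Any cover uses at least 2 transmitter sites; among all covering selections none totals below 16.

16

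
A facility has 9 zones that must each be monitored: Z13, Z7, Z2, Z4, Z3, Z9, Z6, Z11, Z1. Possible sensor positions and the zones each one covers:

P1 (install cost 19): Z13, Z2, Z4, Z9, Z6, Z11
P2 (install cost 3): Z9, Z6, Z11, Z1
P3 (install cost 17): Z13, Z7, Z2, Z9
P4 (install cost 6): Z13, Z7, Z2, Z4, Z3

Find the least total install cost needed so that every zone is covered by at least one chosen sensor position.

9

P2, P4 cover every zone at install cost 3 + 6 = 9.
Any cover uses at least 2 sensor positions; among all covering selections none totals below 9.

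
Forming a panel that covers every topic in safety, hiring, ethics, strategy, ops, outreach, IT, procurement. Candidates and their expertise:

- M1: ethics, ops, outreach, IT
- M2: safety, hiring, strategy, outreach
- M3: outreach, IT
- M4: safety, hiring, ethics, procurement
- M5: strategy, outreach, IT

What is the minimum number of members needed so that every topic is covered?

3

M1, M2, M4 together cover {safety, hiring, ethics, strategy, ops, outreach, IT, procurement} — every topic.
No 2 of the 5 members cover everything (all 10 pairs fall short), so 3 is minimum.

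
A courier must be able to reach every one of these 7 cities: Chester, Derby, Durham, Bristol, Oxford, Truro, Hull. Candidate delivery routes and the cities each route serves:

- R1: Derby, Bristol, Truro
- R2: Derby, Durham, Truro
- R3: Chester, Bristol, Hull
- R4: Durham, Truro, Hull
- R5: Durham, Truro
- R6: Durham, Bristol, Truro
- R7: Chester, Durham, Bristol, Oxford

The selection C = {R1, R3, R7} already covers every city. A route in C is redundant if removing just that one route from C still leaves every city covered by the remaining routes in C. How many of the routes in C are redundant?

Drop R1: Derby, Truro uncovered — not redundant.
Drop R3: Hull uncovered — not redundant.
Drop R7: Durham, Oxford uncovered — not redundant.
None of the routes in C is redundant.

0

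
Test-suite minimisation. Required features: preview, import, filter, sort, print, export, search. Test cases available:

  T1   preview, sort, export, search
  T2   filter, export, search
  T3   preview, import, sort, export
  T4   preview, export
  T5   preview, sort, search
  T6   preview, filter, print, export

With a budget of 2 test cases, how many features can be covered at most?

6

Choosing T1, T6 covers {preview, filter, sort, print, export, search} — 6 features.
No choice of 2 test cases does better; here import is left uncovered.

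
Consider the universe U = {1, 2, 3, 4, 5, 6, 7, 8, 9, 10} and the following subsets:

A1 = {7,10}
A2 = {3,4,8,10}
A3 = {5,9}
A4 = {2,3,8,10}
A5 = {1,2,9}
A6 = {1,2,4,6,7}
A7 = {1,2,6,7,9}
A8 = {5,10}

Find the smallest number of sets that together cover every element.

A2, A3, A6 together cover {1, 2, 3, 4, 5, 6, 7, 8, 9, 10} — every element.
No 2 of the 8 sets cover everything (all 28 pairs fall short), so 3 is minimum.

3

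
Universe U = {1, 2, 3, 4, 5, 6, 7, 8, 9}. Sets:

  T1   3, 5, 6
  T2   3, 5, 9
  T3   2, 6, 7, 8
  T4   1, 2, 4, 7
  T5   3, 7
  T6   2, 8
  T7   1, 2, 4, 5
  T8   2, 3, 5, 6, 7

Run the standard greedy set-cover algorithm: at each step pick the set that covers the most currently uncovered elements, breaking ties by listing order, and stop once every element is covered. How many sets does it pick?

4

Pick 1: T8 covers 5 new elements (2, 3, 5, 6, 7).
Pick 2: T4 covers 2 new elements (1, 4).
Pick 3: T2 covers 1 new elements (9).
Pick 4: T3 covers 1 new elements (8).
Greedy uses 4 sets. (The true minimum is 3.)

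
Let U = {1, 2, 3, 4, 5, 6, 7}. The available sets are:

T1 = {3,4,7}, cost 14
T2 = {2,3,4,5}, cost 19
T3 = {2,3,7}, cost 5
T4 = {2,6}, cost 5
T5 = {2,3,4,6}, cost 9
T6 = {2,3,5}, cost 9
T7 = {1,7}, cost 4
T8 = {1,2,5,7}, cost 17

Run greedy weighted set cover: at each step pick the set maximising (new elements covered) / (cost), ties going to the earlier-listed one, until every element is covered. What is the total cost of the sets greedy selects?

Pick 1: T3 adds 3 new (2, 3, 7) at cost 5 (ratio 3/5).
Pick 2: T7 adds 1 new (1) at cost 4 (ratio 1/4).
Pick 3: T5 adds 2 new (4, 6) at cost 9 (ratio 2/9).
Pick 4: T6 adds 1 new (5) at cost 9 (ratio 1/9).
Greedy total cost: 5 + 4 + 9 + 9 = 27. (The true optimum is 22, so greedy overshoots here.)

27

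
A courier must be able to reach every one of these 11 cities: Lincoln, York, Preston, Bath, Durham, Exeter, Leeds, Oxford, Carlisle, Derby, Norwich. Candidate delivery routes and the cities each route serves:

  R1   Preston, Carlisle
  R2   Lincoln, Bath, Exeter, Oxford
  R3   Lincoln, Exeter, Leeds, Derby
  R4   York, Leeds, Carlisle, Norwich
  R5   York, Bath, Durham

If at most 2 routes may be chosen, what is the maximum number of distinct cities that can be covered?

8

Choosing R2, R4 covers {Lincoln, York, Bath, Exeter, Leeds, Oxford, Carlisle, Norwich} — 8 cities.
No choice of 2 routes does better; here Preston, Durham, Derby are left uncovered.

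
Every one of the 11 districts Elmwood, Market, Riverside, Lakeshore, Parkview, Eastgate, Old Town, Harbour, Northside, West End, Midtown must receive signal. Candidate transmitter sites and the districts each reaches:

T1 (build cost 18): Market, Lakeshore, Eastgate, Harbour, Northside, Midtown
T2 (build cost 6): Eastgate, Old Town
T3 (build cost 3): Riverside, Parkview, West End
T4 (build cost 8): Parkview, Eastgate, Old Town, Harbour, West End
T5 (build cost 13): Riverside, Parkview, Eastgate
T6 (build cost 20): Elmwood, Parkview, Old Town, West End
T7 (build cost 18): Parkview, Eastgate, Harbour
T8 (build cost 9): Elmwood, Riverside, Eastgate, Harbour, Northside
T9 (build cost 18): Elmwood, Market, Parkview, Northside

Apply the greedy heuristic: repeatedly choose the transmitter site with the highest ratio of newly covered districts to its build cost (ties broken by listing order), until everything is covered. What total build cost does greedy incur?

36

Pick 1: T3 adds 3 new (Riverside, Parkview, West End) at build cost 3 (ratio 3/3).
Pick 2: T8 adds 4 new (Elmwood, Eastgate, Harbour, Northside) at build cost 9 (ratio 4/9).
Pick 3: T1 adds 3 new (Market, Lakeshore, Midtown) at build cost 18 (ratio 3/18).
Pick 4: T2 adds 1 new (Old Town) at build cost 6 (ratio 1/6).
Greedy total build cost: 3 + 9 + 18 + 6 = 36. (The true optimum is 35, so greedy overshoots here.)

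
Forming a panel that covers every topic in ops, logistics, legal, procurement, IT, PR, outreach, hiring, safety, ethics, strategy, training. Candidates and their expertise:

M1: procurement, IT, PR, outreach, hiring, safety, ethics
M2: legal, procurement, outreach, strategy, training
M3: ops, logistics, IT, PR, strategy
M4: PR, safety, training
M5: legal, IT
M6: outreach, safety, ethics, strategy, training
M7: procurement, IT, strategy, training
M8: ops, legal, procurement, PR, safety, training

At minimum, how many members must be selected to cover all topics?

M1, M2, M3 together cover {ops, logistics, legal, procurement, IT, PR, outreach, hiring, safety, ethics, strategy, training} — every topic.
No 2 of the 8 members cover everything (all 28 pairs fall short), so 3 is minimum.

3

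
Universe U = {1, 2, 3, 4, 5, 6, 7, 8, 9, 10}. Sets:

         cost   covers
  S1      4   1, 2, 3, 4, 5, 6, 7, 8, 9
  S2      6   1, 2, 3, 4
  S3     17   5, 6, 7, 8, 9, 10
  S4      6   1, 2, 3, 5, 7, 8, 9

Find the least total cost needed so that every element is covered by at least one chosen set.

S1, S3 cover every element at cost 4 + 17 = 21.
Any cover uses at least 2 sets; among all covering selections none totals below 21.

21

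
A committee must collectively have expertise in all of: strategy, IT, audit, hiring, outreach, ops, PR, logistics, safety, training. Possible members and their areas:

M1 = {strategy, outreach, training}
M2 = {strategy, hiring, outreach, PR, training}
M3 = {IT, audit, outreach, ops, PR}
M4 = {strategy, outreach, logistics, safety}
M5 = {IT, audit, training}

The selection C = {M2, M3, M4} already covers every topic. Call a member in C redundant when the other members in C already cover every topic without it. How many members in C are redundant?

Drop M2: hiring, training uncovered — not redundant.
Drop M3: IT, audit, ops uncovered — not redundant.
Drop M4: logistics, safety uncovered — not redundant.
None of the members in C is redundant.

0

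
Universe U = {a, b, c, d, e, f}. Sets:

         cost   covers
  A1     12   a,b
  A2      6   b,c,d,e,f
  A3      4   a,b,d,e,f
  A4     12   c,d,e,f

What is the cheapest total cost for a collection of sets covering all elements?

10

A2, A3 cover every element at cost 6 + 4 = 10.
Any cover uses at least 2 sets; among all covering selections none totals below 10.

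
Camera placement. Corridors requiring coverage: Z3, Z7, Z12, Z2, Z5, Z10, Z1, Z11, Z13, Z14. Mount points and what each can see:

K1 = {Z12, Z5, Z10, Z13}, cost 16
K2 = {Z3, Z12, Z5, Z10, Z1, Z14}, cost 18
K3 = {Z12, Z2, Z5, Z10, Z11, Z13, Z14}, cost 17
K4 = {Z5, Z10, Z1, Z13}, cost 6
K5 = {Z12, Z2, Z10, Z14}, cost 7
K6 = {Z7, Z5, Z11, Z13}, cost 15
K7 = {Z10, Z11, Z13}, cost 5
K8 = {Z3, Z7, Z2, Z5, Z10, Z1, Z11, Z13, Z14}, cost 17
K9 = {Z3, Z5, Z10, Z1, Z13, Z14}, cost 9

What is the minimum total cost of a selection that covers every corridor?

K5, K8 cover every corridor at cost 7 + 17 = 24.
Any cover uses at least 2 camera mounts; among all covering selections none totals below 24.
Greedy by coverage-per-cost would pick K4, K5, K7, K8 for 35 — worse than the optimum 24.

24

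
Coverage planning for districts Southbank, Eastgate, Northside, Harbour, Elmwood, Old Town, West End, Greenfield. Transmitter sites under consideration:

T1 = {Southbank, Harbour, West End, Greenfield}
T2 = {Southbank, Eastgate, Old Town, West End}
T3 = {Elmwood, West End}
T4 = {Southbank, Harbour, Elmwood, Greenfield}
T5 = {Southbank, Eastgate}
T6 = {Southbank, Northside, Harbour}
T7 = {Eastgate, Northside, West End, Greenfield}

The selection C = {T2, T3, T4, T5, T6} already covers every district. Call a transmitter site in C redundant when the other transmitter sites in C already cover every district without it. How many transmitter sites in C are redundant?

Drop T2: Old Town uncovered — not redundant.
Drop T3: the rest still cover every district — redundant.
Drop T4: Greenfield uncovered — not redundant.
Drop T5: the rest still cover every district — redundant.
Drop T6: Northside uncovered — not redundant.
2 redundant: T3, T5.

2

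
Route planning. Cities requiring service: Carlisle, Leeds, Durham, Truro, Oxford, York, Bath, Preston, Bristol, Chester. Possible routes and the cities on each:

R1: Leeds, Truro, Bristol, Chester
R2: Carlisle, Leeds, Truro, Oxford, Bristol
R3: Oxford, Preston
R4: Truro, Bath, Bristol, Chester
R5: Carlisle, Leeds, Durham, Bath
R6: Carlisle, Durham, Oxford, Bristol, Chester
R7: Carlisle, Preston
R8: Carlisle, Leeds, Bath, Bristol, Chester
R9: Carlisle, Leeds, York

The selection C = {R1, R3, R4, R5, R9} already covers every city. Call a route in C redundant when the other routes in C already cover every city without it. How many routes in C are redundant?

2

Drop R1: the rest still cover every city — redundant.
Drop R3: Oxford, Preston uncovered — not redundant.
Drop R4: the rest still cover every city — redundant.
Drop R5: Durham uncovered — not redundant.
Drop R9: York uncovered — not redundant.
2 redundant: R1, R4.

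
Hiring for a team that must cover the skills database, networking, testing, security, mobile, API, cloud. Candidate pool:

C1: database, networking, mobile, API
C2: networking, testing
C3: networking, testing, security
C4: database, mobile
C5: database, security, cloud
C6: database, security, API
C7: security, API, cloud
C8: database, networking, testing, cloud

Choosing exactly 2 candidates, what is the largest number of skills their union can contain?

Choosing C1, C3 covers {database, networking, testing, security, mobile, API} — 6 skills.
No choice of 2 candidates does better; here cloud is left uncovered.

6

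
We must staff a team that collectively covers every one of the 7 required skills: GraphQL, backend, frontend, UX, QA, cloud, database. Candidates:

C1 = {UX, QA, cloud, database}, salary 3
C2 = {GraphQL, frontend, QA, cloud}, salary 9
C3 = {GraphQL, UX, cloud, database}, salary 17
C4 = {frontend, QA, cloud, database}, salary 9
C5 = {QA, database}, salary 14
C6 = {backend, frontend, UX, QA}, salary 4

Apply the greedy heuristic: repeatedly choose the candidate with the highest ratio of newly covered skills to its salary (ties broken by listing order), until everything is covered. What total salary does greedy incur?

16

Pick 1: C1 adds 4 new (UX, QA, cloud, database) at salary 3 (ratio 4/3).
Pick 2: C6 adds 2 new (backend, frontend) at salary 4 (ratio 2/4).
Pick 3: C2 adds 1 new (GraphQL) at salary 9 (ratio 1/9).
Greedy total salary: 3 + 4 + 9 = 16.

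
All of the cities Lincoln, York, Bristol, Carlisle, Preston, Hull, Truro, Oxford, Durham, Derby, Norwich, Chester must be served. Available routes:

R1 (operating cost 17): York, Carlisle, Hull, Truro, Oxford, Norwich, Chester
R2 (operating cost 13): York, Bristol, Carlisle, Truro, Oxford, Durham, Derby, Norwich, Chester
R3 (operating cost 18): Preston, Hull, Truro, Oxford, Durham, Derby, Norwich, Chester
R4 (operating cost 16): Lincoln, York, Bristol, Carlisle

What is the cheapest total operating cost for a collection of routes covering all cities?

R3, R4 cover every city at operating cost 18 + 16 = 34.
Any cover uses at least 2 routes; among all covering selections none totals below 34.
Greedy by coverage-per-operating cost would pick R2, R3, R4 for 47 — worse than the optimum 34.

34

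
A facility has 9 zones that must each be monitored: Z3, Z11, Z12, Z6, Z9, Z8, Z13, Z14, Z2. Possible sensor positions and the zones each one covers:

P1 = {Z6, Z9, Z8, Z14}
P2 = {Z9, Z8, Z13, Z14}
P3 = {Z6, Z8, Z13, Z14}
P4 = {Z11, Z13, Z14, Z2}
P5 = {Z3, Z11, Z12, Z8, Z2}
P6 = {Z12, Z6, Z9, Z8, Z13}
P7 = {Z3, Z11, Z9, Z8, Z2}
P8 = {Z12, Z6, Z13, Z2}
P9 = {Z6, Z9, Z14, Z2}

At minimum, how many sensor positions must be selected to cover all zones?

P1, P2, P5 together cover {Z3, Z11, Z12, Z6, Z9, Z8, Z13, Z14, Z2} — every zone.
No 2 of the 9 sensor positions cover everything (all 36 pairs fall short), so 3 is minimum.

3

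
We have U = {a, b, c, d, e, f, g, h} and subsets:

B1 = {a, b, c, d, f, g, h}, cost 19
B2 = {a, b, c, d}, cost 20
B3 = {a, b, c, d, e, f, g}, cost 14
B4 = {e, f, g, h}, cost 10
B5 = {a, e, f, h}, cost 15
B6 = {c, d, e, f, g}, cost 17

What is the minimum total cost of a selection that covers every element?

B3, B4 cover every element at cost 14 + 10 = 24.
Any cover uses at least 2 sets; among all covering selections none totals below 24.

24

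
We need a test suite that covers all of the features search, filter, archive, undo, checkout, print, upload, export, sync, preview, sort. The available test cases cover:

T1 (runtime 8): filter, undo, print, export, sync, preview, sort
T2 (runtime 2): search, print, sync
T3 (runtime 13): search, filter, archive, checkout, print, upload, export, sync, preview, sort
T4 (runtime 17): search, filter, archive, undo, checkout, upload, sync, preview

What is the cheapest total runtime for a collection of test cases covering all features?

T1, T3 cover every feature at runtime 8 + 13 = 21.
Any cover uses at least 2 test cases; among all covering selections none totals below 21.

21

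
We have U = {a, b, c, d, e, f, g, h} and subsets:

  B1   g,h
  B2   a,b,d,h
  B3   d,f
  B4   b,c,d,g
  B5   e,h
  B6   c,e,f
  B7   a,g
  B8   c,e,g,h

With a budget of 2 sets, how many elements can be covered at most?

7

Choosing B2, B6 covers {a, b, c, d, e, f, h} — 7 elements.
No choice of 2 sets does better; here g is left uncovered.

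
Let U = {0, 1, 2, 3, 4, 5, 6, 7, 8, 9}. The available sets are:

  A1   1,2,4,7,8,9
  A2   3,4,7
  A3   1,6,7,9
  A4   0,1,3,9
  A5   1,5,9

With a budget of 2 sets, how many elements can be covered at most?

Choosing A1, A4 covers {0, 1, 2, 3, 4, 7, 8, 9} — 8 elements.
No choice of 2 sets does better; here 5, 6 are left uncovered.

8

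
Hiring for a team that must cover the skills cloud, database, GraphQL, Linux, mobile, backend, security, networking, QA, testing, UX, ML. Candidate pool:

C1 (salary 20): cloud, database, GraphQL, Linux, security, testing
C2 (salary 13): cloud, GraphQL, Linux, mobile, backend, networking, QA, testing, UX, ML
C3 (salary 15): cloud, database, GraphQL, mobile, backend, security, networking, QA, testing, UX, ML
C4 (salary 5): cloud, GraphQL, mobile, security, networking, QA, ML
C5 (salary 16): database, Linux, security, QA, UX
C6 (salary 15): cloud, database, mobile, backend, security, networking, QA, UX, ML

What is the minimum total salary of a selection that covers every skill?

C2, C3 cover every skill at salary 13 + 15 = 28.
Any cover uses at least 2 candidates; among all covering selections none totals below 28.
Greedy by coverage-per-salary would pick C4, C2, C3 for 33 — worse than the optimum 28.

28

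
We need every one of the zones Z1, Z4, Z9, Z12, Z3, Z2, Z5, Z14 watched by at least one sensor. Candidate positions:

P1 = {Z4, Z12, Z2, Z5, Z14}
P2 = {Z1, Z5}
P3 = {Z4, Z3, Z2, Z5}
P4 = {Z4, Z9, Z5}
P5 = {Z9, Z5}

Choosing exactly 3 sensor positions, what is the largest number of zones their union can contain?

Choosing P1, P2, P3 covers {Z1, Z4, Z12, Z3, Z2, Z5, Z14} — 7 zones.
No choice of 3 sensor positions does better; here Z9 is left uncovered.

7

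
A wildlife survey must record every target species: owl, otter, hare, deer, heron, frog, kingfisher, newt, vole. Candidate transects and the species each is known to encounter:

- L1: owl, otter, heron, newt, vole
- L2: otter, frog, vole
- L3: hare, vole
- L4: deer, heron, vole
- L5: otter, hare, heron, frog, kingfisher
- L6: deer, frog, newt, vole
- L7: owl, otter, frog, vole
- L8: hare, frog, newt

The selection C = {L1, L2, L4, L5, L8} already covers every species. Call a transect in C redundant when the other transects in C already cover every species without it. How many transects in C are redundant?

2

Drop L1: owl uncovered — not redundant.
Drop L2: the rest still cover every species — redundant.
Drop L4: deer uncovered — not redundant.
Drop L5: kingfisher uncovered — not redundant.
Drop L8: the rest still cover every species — redundant.
2 redundant: L2, L8.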